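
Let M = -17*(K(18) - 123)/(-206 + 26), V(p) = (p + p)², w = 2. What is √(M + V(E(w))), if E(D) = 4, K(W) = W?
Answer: √1947/6 ≈ 7.3541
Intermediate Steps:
V(p) = 4*p² (V(p) = (2*p)² = 4*p²)
M = -119/12 (M = -17*(18 - 123)/(-206 + 26) = -(-1785)/(-180) = -(-1785)*(-1)/180 = -17*7/12 = -119/12 ≈ -9.9167)
√(M + V(E(w))) = √(-119/12 + 4*4²) = √(-119/12 + 4*16) = √(-119/12 + 64) = √(649/12) = √1947/6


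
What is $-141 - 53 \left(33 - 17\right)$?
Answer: $-989$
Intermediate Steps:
$-141 - 53 \left(33 - 17\right) = -141 - 848 = -989$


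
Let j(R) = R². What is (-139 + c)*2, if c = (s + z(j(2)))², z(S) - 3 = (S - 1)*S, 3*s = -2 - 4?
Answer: 60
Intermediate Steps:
s = -2 (s = (-2 - 4)/3 = (⅓)*(-6) = -2)
z(S) = 3 + S*(-1 + S) (z(S) = 3 + (S - 1)*S = 3 + (-1 + S)*S = 3 + S*(-1 + S))
c = 169 (c = (-2 + (3 + (2²)² - 1*2²))² = (-2 + (3 + 4² - 1*4))² = (-2 + (3 + 16 - 4))² = (-2 + 15)² = 13² = 169)
(-139 + c)*2 = (-139 + 169)*2 = 30*2 = 60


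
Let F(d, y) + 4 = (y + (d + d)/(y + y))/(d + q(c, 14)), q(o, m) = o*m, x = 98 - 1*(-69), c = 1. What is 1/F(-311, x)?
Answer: -49599/225974 ≈ -0.21949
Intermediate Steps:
x = 167 (x = 98 + 69 = 167)
q(o, m) = m*o
F(d, y) = -4 + (y + d/y)/(14 + d) (F(d, y) = -4 + (y + (d + d)/(y + y))/(d + 14*1) = -4 + (y + (2*d)/((2*y)))/(d + 14) = -4 + (y + (2*d)*(1/(2*y)))/(14 + d) = -4 + (y + d/y)/(14 + d))
1/F(-311, x) = 1/((-311 + 167² - 56*167 - 4*(-311)*167)/(167*(14 - 311))) = 1/((1/167)*(-311 + 27889 - 9352 + 207748)/(-297)) = 1/((1/167)*(-1/297)*225974) = 1/(-225974/49599) = -49599/225974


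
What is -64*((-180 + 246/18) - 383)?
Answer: 105472/3 ≈ 35157.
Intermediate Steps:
-64*((-180 + 246/18) - 383) = -64*((-180 + 246*(1/18)) - 383) = -64*((-180 + 41/3) - 383) = -64*(-499/3 - 383) = -64*(-1648/3) = 105472/3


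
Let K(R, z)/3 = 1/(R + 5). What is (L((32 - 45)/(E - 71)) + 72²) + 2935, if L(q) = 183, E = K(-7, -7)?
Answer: 8302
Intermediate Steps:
K(R, z) = 3/(5 + R) (K(R, z) = 3/(R + 5) = 3/(5 + R))
E = -3/2 (E = 3/(5 - 7) = 3/(-2) = 3*(-½) = -3/2 ≈ -1.5000)
(L((32 - 45)/(E - 71)) + 72²) + 2935 = (183 + 72²) + 2935 = (183 + 5184) + 2935 = 5367 + 2935 = 8302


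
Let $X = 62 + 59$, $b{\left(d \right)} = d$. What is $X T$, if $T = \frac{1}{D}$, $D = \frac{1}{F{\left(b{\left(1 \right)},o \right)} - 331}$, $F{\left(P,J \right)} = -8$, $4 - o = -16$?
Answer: $-41019$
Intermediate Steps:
$o = 20$ ($o = 4 - -16 = 4 + 16 = 20$)
$X = 121$
$D = - \frac{1}{339}$ ($D = \frac{1}{-8 - 331} = \frac{1}{-339} = - \frac{1}{339} \approx -0.0029499$)
$T = -339$ ($T = \frac{1}{- \frac{1}{339}} = -339$)
$X T = 121 \left(-339\right) = -41019$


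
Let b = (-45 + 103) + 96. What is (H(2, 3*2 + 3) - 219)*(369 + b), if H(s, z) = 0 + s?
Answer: -113491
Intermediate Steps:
b = 154 (b = 58 + 96 = 154)
H(s, z) = s
(H(2, 3*2 + 3) - 219)*(369 + b) = (2 - 219)*(369 + 154) = -217*523 = -113491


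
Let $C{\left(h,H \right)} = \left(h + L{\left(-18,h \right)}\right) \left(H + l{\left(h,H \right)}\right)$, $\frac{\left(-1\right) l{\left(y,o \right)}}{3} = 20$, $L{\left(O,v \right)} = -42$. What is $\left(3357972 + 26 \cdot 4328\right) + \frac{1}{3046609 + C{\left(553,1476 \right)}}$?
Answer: $\frac{13084427042501}{3770185} \approx 3.4705 \cdot 10^{6}$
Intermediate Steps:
$l{\left(y,o \right)} = -60$ ($l{\left(y,o \right)} = \left(-3\right) 20 = -60$)
$C{\left(h,H \right)} = \left(-60 + H\right) \left(-42 + h\right)$ ($C{\left(h,H \right)} = \left(h - 42\right) \left(H - 60\right) = \left(-42 + h\right) \left(-60 + H\right) = \left(-60 + H\right) \left(-42 + h\right)$)
$\left(3357972 + 26 \cdot 4328\right) + \frac{1}{3046609 + C{\left(553,1476 \right)}} = \left(3357972 + 26 \cdot 4328\right) + \frac{1}{3046609 + \left(2520 - 33180 - 61992 + 1476 \cdot 553\right)} = \left(3357972 + 112528\right) + \frac{1}{3046609 + \left(2520 - 33180 - 61992 + 816228\right)} = 3470500 + \frac{1}{3046609 + 723576} = 3470500 + \frac{1}{3770185} = \frac{13084427042501}{3770185}$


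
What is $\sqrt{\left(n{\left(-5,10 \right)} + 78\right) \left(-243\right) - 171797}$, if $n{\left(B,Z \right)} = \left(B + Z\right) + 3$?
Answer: $i \sqrt{192695} \approx 438.97 i$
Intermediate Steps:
$n{\left(B,Z \right)} = 3 + B + Z$
$\sqrt{\left(n{\left(-5,10 \right)} + 78\right) \left(-243\right) - 171797} = \sqrt{\left(\left(3 - 5 + 10\right) + 78\right) \left(-243\right) - 171797} = \sqrt{\left(8 + 78\right) \left(-243\right) - 171797} = \sqrt{86 \left(-243\right) - 171797} = \sqrt{-20898 - 171797} = \sqrt{-192695} = i \sqrt{192695}$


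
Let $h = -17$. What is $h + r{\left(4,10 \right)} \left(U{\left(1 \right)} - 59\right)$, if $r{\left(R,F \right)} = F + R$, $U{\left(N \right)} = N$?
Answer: $-829$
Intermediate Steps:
$h + r{\left(4,10 \right)} \left(U{\left(1 \right)} - 59\right) = -17 + \left(10 + 4\right) \left(1 - 59\right) = -17 + 14 \left(1 - 59\right) = -17 + 14 \left(-58\right) = -17 - 812 = -829$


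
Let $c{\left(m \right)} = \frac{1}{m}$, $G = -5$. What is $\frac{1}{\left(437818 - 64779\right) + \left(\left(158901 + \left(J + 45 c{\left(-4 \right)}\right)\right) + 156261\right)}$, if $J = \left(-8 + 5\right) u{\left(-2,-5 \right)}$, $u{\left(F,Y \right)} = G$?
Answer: $\frac{4}{2752819} \approx 1.4531 \cdot 10^{-6}$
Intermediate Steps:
$u{\left(F,Y \right)} = -5$
$J = 15$ ($J = \left(-8 + 5\right) \left(-5\right) = \left(-3\right) \left(-5\right) = 15$)
$\frac{1}{\left(437818 - 64779\right) + \left(\left(158901 + \left(J + 45 c{\left(-4 \right)}\right)\right) + 156261\right)} = \frac{1}{\left(437818 - 64779\right) + \left(\left(158901 + \left(15 + \frac{45}{-4}\right)\right) + 156261\right)} = \frac{1}{\left(437818 - 64779\right) + \left(\left(158901 + \left(15 + 45 \left(- \frac{1}{4}\right)\right)\right) + 156261\right)} = \frac{1}{373039 + \left(\left(158901 + \left(15 - \frac{45}{4}\right)\right) + 156261\right)} = \frac{1}{373039 + \left(\left(158901 + \frac{15}{4}\right) + 156261\right)} = \frac{1}{373039 + \left(\frac{635619}{4} + 156261\right)} = \frac{1}{373039 + \frac{1260663}{4}} = \frac{1}{\frac{2752819}{4}} = \frac{4}{2752819}$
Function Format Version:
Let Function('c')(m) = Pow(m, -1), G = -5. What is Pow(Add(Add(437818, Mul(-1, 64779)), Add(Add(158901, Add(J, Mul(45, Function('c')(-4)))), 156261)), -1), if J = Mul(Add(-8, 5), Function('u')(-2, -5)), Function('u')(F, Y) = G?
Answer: Rational(4, 2752819) ≈ 1.4531e-6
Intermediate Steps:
Function('u')(F, Y) = -5
J = 15 (J = Mul(Add(-8, 5), -5) = Mul(-3, -5) = 15)
Pow(Add(Add(437818, Mul(-1, 64779)), Add(Add(158901, Add(J, Mul(45, Function('c')(-4)))), 156261)), -1) = Pow(Add(Add(437818, Mul(-1, 64779)), Add(Add(158901, Add(15, Mul(45, Pow(-4, -1)))), 156261)), -1) = Pow(Add(Add(437818, -64779), Add(Add(158901, Add(15, Mul(45, Rational(-1, 4)))), 156261)), -1) = Pow(Add(373039, Add(Add(158901, Add(15, Rational(-45, 4))), 156261)), -1) = Pow(Add(373039, Add(Add(158901, Rational(15, 4)), 156261)), -1) = Pow(Add(373039, Add(Rational(635619, 4), 156261)), -1) = Pow(Add(373039, Rational(1260663, 4)), -1) = Pow(Rational(2752819, 4), -1) = Rational(4, 2752819)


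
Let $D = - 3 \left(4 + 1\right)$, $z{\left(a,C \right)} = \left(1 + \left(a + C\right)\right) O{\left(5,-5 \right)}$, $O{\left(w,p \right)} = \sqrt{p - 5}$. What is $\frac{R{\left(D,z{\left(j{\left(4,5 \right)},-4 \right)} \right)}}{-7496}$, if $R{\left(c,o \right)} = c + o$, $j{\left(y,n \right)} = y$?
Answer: $\frac{15}{7496} - \frac{i \sqrt{10}}{7496} \approx 0.0020011 - 0.00042186 i$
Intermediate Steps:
$O{\left(w,p \right)} = \sqrt{-5 + p}$
$z{\left(a,C \right)} = i \sqrt{10} \left(1 + C + a\right)$ ($z{\left(a,C \right)} = \left(1 + \left(a + C\right)\right) \sqrt{-5 - 5} = \left(1 + \left(C + a\right)\right) \sqrt{-10} = \left(1 + C + a\right) i \sqrt{10} = i \sqrt{10} \left(1 + C + a\right)$)
$D = -15$ ($D = \left(-3\right) 5 = -15$)
$\frac{R{\left(D,z{\left(j{\left(4,5 \right)},-4 \right)} \right)}}{-7496} = \frac{-15 + i \sqrt{10} \left(1 - 4 + 4\right)}{-7496} = \left(-15 + i \sqrt{10} \cdot 1\right) \left(- \frac{1}{7496}\right) = \left(-15 + i \sqrt{10}\right) \left(- \frac{1}{7496}\right) = \frac{15}{7496} - \frac{i \sqrt{10}}{7496}$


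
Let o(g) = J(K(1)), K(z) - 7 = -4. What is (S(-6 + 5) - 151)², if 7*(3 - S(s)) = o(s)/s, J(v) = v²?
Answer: 1054729/49 ≈ 21525.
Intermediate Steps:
K(z) = 3 (K(z) = 7 - 4 = 3)
o(g) = 9 (o(g) = 3² = 9)
S(s) = 3 - 9/(7*s)
(S(-6 + 5) - 151)² = ((3 - 9/(7*(-6 + 5))) - 151)² = ((3 - 9/7/(-1)) - 151)² = ((3 - 9/7*(-1)) - 151)² = ((3 + 9/7) - 151)² = (30/7 - 151)² = (-1027/7)² = 1054729/49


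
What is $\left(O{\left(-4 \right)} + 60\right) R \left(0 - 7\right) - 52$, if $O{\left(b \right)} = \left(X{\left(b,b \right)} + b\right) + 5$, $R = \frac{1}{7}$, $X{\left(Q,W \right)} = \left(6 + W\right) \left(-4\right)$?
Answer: $-105$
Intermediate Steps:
$X{\left(Q,W \right)} = -24 - 4 W$
$R = \frac{1}{7} \approx 0.14286$
$O{\left(b \right)} = -19 - 3 b$ ($O{\left(b \right)} = \left(\left(-24 - 4 b\right) + b\right) + 5 = \left(-24 - 3 b\right) + 5 = -19 - 3 b$)
$\left(O{\left(-4 \right)} + 60\right) R \left(0 - 7\right) - 52 = \left(\left(-19 - -12\right) + 60\right) \frac{0 - 7}{7} - 52 = \left(\left(-19 + 12\right) + 60\right) \frac{1}{7} \left(-7\right) - 52 = \left(-7 + 60\right) \left(-1\right) - 52 = 53 \left(-1\right) - 52 = -53 - 52 = -105$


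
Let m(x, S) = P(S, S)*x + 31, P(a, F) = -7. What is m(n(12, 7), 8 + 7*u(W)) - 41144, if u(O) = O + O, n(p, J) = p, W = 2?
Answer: -41197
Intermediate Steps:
u(O) = 2*O
m(x, S) = 31 - 7*x (m(x, S) = -7*x + 31 = 31 - 7*x)
m(n(12, 7), 8 + 7*u(W)) - 41144 = (31 - 7*12) - 41144 = (31 - 84) - 41144 = -53 - 41144 = -41197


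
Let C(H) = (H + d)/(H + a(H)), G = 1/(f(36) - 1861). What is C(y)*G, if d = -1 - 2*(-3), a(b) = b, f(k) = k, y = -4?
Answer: 1/14600 ≈ 6.8493e-5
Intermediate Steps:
G = -1/1825 (G = 1/(36 - 1861) = 1/(-1825) = -1/1825 ≈ -0.00054795)
d = 5 (d = -1 + 6 = 5)
C(H) = (5 + H)/(2*H) (C(H) = (H + 5)/(H + H) = (5 + H)/((2*H)) = (5 + H)*(1/(2*H)) = (5 + H)/(2*H))
C(y)*G = ((½)*(5 - 4)/(-4))*(-1/1825) = ((½)*(-¼)*1)*(-1/1825) = -⅛*(-1/1825) = 1/14600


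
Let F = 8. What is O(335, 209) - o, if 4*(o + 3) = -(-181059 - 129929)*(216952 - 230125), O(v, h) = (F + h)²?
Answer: 1024208323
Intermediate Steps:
O(v, h) = (8 + h)²
o = -1024161234 (o = -3 + (-(-181059 - 129929)*(216952 - 230125))/4 = -3 + (-(-310988)*(-13173))/4 = -3 + (-1*4096644924)/4 = -3 + (¼)*(-4096644924) = -3 - 1024161231 = -1024161234)
O(335, 209) - o = (8 + 209)² - 1*(-1024161234) = 217² + 1024161234 = 47089 + 1024161234 = 1024208323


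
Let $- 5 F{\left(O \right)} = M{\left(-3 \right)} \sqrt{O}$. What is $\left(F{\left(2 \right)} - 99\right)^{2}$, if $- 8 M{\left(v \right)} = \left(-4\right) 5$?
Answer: $\frac{\left(198 + \sqrt{2}\right)^{2}}{4} \approx 9941.5$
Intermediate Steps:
$M{\left(v \right)} = \frac{5}{2}$ ($M{\left(v \right)} = - \frac{\left(-4\right) 5}{8} = \left(- \frac{1}{8}\right) \left(-20\right) = \frac{5}{2}$)
$F{\left(O \right)} = - \frac{\sqrt{O}}{2}$ ($F{\left(O \right)} = - \frac{\frac{5}{2} \sqrt{O}}{5} = - \frac{\sqrt{O}}{2}$)
$\left(F{\left(2 \right)} - 99\right)^{2} = \left(- \frac{\sqrt{2}}{2} - 99\right)^{2} = \left(-99 - \frac{\sqrt{2}}{2}\right)^{2}$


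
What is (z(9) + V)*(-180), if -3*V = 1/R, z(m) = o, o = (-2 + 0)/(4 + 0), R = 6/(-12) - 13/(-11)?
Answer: 178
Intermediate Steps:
R = 15/22 (R = 6*(-1/12) - 13*(-1/11) = -½ + 13/11 = 15/22 ≈ 0.68182)
o = -½ (o = -2/4 = -2*¼ = -½ ≈ -0.50000)
z(m) = -½
V = -22/45 (V = -1/(3*15/22) = -⅓*22/15 = -22/45 ≈ -0.48889)
(z(9) + V)*(-180) = (-½ - 22/45)*(-180) = -89/90*(-180) = 178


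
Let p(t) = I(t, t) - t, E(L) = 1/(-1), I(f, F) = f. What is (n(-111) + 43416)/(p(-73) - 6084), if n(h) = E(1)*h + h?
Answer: -1206/169 ≈ -7.1361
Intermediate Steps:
E(L) = -1
p(t) = 0 (p(t) = t - t = 0)
n(h) = 0 (n(h) = -h + h = 0)
(n(-111) + 43416)/(p(-73) - 6084) = (0 + 43416)/(0 - 6084) = 43416/(-6084) = 43416*(-1/6084) = -1206/169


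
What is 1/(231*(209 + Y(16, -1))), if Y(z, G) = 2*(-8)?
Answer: 1/44583 ≈ 2.2430e-5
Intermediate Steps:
Y(z, G) = -16
1/(231*(209 + Y(16, -1))) = 1/(231*(209 - 16)) = 1/(231*193) = 1/44583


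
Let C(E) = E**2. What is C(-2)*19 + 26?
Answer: 102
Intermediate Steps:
C(-2)*19 + 26 = (-2)**2*19 + 26 = 4*19 + 26 = 76 + 26 = 102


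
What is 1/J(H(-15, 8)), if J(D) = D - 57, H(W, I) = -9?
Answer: -1/66 ≈ -0.015152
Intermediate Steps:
J(D) = -57 + D
1/J(H(-15, 8)) = 1/(-57 - 9) = 1/(-66) = -1/66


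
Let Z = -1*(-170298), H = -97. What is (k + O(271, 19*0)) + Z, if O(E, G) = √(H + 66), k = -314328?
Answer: -144030 + I*√31 ≈ -1.4403e+5 + 5.5678*I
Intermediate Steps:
Z = 170298
O(E, G) = I*√31 (O(E, G) = √(-97 + 66) = √(-31) = I*√31)
(k + O(271, 19*0)) + Z = (-314328 + I*√31) + 170298 = -144030 + I*√31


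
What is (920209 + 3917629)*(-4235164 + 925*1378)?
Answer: -14322487128732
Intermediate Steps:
(920209 + 3917629)*(-4235164 + 925*1378) = 4837838*(-4235164 + 1274650) = 4837838*(-2960514) = -14322487128732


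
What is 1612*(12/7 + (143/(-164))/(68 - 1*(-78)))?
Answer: 115389781/41902 ≈ 2753.8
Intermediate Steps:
1612*(12/7 + (143/(-164))/(68 - 1*(-78))) = 1612*(12*(⅐) + (143*(-1/164))/(68 + 78)) = 1612*(12/7 - 143/164/146) = 1612*(12/7 - 143/164*1/146) = 1612*(12/7 - 143/23944) = 1612*(286327/167608) = 115389781/41902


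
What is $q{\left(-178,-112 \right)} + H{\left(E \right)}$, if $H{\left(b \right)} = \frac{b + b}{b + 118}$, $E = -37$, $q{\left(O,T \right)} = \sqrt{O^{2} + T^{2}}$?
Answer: $- \frac{74}{81} + 2 \sqrt{11057} \approx 209.39$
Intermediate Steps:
$H{\left(b \right)} = \frac{2 b}{118 + b}$
$q{\left(-178,-112 \right)} + H{\left(E \right)} = \sqrt{\left(-178\right)^{2} + \left(-112\right)^{2}} + 2 \left(-37\right) \frac{1}{118 - 37} = \sqrt{31684 + 12544} + 2 \left(-37\right) \frac{1}{81} = \sqrt{44228} + 2 \left(-37\right) \frac{1}{81} = 2 \sqrt{11057} - \frac{74}{81} = - \frac{74}{81} + 2 \sqrt{11057}$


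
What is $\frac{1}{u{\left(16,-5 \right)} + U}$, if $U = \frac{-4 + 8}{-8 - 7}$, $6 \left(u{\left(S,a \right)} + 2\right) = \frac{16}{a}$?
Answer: $- \frac{5}{14} \approx -0.35714$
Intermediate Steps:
$u{\left(S,a \right)} = -2 + \frac{8}{3 a}$ ($u{\left(S,a \right)} = -2 + \frac{16 \frac{1}{a}}{6} = -2 + \frac{8}{3 a}$)
$U = - \frac{4}{15}$ ($U = \frac{4}{-15} = 4 \left(- \frac{1}{15}\right) = - \frac{4}{15} \approx -0.26667$)
$\frac{1}{u{\left(16,-5 \right)} + U} = \frac{1}{\left(-2 + \frac{8}{3 \left(-5\right)}\right) - \frac{4}{15}} = \frac{1}{\left(-2 + \frac{8}{3} \left(- \frac{1}{5}\right)\right) - \frac{4}{15}} = \frac{1}{\left(-2 - \frac{8}{15}\right) - \frac{4}{15}} = \frac{1}{- \frac{38}{15} - \frac{4}{15}} = \frac{1}{- \frac{14}{5}} = - \frac{5}{14}$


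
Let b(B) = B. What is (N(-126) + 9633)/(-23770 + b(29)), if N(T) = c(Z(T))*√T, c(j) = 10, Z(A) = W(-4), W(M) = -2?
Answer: -9633/23741 - 30*I*√14/23741 ≈ -0.40575 - 0.0047281*I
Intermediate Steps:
Z(A) = -2
N(T) = 10*√T
(N(-126) + 9633)/(-23770 + b(29)) = (10*√(-126) + 9633)/(-23770 + 29) = (10*(3*I*√14) + 9633)/(-23741) = (30*I*√14 + 9633)*(-1/23741) = (9633 + 30*I*√14)*(-1/23741) = -9633/23741 - 30*I*√14/23741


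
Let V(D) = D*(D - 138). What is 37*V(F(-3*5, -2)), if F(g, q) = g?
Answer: 84915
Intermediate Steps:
V(D) = D*(-138 + D)
37*V(F(-3*5, -2)) = 37*((-3*5)*(-138 - 3*5)) = 37*(-15*(-138 - 15)) = 37*(-15*(-153)) = 37*2295 = 84915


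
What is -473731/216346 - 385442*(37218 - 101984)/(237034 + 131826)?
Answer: 1350146635697313/19950346390 ≈ 67675.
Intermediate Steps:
-473731/216346 - 385442*(37218 - 101984)/(237034 + 131826) = -473731*1/216346 - 385442/(368860/(-64766)) = -473731/216346 - 385442/(368860*(-1/64766)) = -473731/216346 - 385442/(-184430/32383) = -473731/216346 - 385442*(-32383/184430) = -473731/216346 + 6240884143/92215 = 1350146635697313/19950346390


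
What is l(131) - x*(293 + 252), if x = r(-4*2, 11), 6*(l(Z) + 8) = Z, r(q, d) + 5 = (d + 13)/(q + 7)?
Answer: 94913/6 ≈ 15819.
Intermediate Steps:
r(q, d) = -5 + (13 + d)/(7 + q) (r(q, d) = -5 + (d + 13)/(q + 7) = -5 + (13 + d)/(7 + q))
l(Z) = -8 + Z/6
x = -29 (x = (-22 + 11 - (-20)*2)/(7 - 4*2) = (-22 + 11 - 5*(-8))/(7 - 8) = (-22 + 11 + 40)/(-1) = -1*29 = -29)
l(131) - x*(293 + 252) = (-8 + (⅙)*131) - (-29)*(293 + 252) = (-8 + 131/6) - (-29)*545 = 83/6 - 1*(-15805) = 83/6 + 15805 = 94913/6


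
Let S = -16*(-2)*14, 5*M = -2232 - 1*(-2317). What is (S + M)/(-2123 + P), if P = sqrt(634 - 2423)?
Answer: -987195/4508918 - 465*I*sqrt(1789)/4508918 ≈ -0.21894 - 0.004362*I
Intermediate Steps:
M = 17 (M = (-2232 - 1*(-2317))/5 = (-2232 + 2317)/5 = (1/5)*85 = 17)
P = I*sqrt(1789) (P = sqrt(-1789) = I*sqrt(1789) ≈ 42.297*I)
S = 448 (S = 32*14 = 448)
(S + M)/(-2123 + P) = (448 + 17)/(-2123 + I*sqrt(1789)) = 465/(-2123 + I*sqrt(1789))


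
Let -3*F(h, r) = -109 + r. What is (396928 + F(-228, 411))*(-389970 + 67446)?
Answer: -127986338856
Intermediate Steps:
F(h, r) = 109/3 - r/3 (F(h, r) = -(-109 + r)/3 = 109/3 - r/3)
(396928 + F(-228, 411))*(-389970 + 67446) = (396928 + (109/3 - ⅓*411))*(-389970 + 67446) = (396928 + (109/3 - 137))*(-322524) = (396928 - 302/3)*(-322524) = (1190482/3)*(-322524) = -127986338856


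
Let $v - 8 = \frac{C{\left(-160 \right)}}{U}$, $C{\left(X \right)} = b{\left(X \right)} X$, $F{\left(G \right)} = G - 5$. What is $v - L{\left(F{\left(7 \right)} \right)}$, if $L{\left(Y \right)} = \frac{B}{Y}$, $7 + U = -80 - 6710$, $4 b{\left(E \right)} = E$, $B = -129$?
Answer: $\frac{972765}{13594} \approx 71.558$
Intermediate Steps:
$b{\left(E \right)} = \frac{E}{4}$
$F{\left(G \right)} = -5 + G$ ($F{\left(G \right)} = G - 5 = -5 + G$)
$U = -6797$ ($U = -7 - 6790 = -6797$)
$C{\left(X \right)} = \frac{X^{2}}{4}$ ($C{\left(X \right)} = \frac{X}{4} X = \frac{X^{2}}{4}$)
$v = \frac{47976}{6797}$ ($v = 8 + \frac{\frac{1}{4} \left(-160\right)^{2}}{-6797} = 8 + \frac{1}{4} \cdot 25600 \left(- \frac{1}{6797}\right) = 8 + 6400 \left(- \frac{1}{6797}\right) = 8 - \frac{6400}{6797} = \frac{47976}{6797} \approx 7.0584$)
$L{\left(Y \right)} = - \frac{129}{Y}$
$v - L{\left(F{\left(7 \right)} \right)} = \frac{47976}{6797} - - \frac{129}{-5 + 7} = \frac{47976}{6797} - - \frac{129}{2} = \frac{47976}{6797} + \frac{129}{2} = \frac{972765}{13594}$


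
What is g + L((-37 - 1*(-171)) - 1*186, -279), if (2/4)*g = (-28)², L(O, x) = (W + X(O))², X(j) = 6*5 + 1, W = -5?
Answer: 2244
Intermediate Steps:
X(j) = 31 (X(j) = 30 + 1 = 31)
L(O, x) = 676 (L(O, x) = (-5 + 31)² = 26² = 676)
g = 1568 (g = 2*(-28)² = 2*784 = 1568)
g + L((-37 - 1*(-171)) - 1*186, -279) = 1568 + 676 = 2244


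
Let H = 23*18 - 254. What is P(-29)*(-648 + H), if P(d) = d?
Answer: 14152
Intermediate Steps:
H = 160 (H = 414 - 254 = 160)
P(-29)*(-648 + H) = -29*(-648 + 160) = -29*(-488) = 14152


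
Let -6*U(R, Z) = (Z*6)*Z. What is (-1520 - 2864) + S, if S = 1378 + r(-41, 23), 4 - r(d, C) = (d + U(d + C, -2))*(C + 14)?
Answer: -1337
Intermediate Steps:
U(R, Z) = -Z² (U(R, Z) = -Z*6*Z/6 = -6*Z*Z/6 = -Z²)
r(d, C) = 4 - (-4 + d)*(14 + C) (r(d, C) = 4 - (d - 1*(-2)²)*(C + 14) = 4 - (d - 1*4)*(14 + C) = 4 - (d - 4)*(14 + C) = 4 - (-4 + d)*(14 + C))
S = 3047 (S = 1378 + (60 - 14*(-41) + 4*23 - 1*23*(-41)) = 1378 + (60 + 574 + 92 + 943) = 1378 + 1669 = 3047)
(-1520 - 2864) + S = (-1520 - 2864) + 3047 = -4384 + 3047 = -1337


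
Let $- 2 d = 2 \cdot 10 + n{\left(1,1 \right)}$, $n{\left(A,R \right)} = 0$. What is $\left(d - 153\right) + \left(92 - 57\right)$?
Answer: $-128$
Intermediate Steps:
$d = -10$ ($d = - \frac{2 \cdot 10 + 0}{2} = - \frac{20 + 0}{2} = \left(- \frac{1}{2}\right) 20 = -10$)
$\left(d - 153\right) + \left(92 - 57\right) = \left(-10 - 153\right) + \left(92 - 57\right) = -163 + 35 = -128$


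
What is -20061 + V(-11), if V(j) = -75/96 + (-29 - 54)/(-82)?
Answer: -26319729/1312 ≈ -20061.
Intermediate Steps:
V(j) = 303/1312 (V(j) = -75*1/96 - 83*(-1/82) = -25/32 + 83/82 = 303/1312)
-20061 + V(-11) = -20061 + 303/1312 = -26319729/1312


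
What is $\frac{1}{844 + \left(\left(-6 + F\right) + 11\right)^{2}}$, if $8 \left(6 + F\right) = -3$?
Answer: $\frac{64}{54137} \approx 0.0011822$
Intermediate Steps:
$F = - \frac{51}{8}$ ($F = -6 + \frac{1}{8} \left(-3\right) = -6 - \frac{3}{8} = - \frac{51}{8} \approx -6.375$)
$\frac{1}{844 + \left(\left(-6 + F\right) + 11\right)^{2}} = \frac{1}{844 + \left(\left(-6 - \frac{51}{8}\right) + 11\right)^{2}} = \frac{1}{844 + \left(- \frac{99}{8} + 11\right)^{2}} = \frac{1}{844 + \left(- \frac{11}{8}\right)^{2}} = \frac{1}{844 + \frac{121}{64}} = \frac{1}{\frac{54137}{64}} = \frac{64}{54137}$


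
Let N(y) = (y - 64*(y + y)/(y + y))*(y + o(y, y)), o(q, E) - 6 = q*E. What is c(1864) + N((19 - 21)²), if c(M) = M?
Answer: 304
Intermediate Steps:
o(q, E) = 6 + E*q (o(q, E) = 6 + q*E = 6 + E*q)
N(y) = (-64 + y)*(6 + y + y²) (N(y) = (y - 64*(y + y)/(y + y))*(y + (6 + y*y)) = (y - 64*2*y/(2*y))*(y + (6 + y²)) = (y - 64*2*y*1/(2*y))*(6 + y + y²) = (y - 64*1)*(6 + y + y²) = (y - 64)*(6 + y + y²) = (-64 + y)*(6 + y + y²))
c(1864) + N((19 - 21)²) = 1864 + (-384 + ((19 - 21)²)³ - 63*(19 - 21)⁴ - 58*(19 - 21)²) = 1864 + (-384 + ((-2)²)³ - 63*((-2)²)² - 58*(-2)²) = 1864 + (-384 + 4³ - 63*4² - 58*4) = 1864 + (-384 + 64 - 63*16 - 232) = 1864 + (-384 + 64 - 1008 - 232) = 1864 - 1560 = 304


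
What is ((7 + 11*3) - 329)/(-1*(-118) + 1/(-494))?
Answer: -142766/58291 ≈ -2.4492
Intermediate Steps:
((7 + 11*3) - 329)/(-1*(-118) + 1/(-494)) = ((7 + 33) - 329)/(118 - 1/494) = (40 - 329)/(58291/494) = -289*494/58291 = -142766/58291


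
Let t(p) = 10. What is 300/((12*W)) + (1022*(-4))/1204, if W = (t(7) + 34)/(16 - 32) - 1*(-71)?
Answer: -35558/11739 ≈ -3.0290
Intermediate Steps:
W = 273/4 (W = (10 + 34)/(16 - 32) - 1*(-71) = 44/(-16) + 71 = 44*(-1/16) + 71 = -11/4 + 71 = 273/4 ≈ 68.250)
300/((12*W)) + (1022*(-4))/1204 = 300/((12*(273/4))) + (1022*(-4))/1204 = 300/819 - 4088*1/1204 = 300*(1/819) - 146/43 = 100/273 - 146/43 = -35558/11739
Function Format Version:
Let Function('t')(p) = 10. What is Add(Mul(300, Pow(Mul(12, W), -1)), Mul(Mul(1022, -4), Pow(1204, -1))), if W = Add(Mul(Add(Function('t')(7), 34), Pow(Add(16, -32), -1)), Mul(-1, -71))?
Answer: Rational(-35558, 11739) ≈ -3.0290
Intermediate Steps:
W = Rational(273, 4) (W = Add(Mul(Add(10, 34), Pow(Add(16, -32), -1)), Mul(-1, -71)) = Add(Mul(44, Pow(-16, -1)), 71) = Add(Mul(44, Rational(-1, 16)), 71) = Add(Rational(-11, 4), 71) = Rational(273, 4) ≈ 68.250)
Add(Mul(300, Pow(Mul(12, W), -1)), Mul(Mul(1022, -4), Pow(1204, -1))) = Add(Mul(300, Pow(Mul(12, Rational(273, 4)), -1)), Mul(Mul(1022, -4), Pow(1204, -1))) = Add(Mul(300, Pow(819, -1)), Mul(-4088, Rational(1, 1204))) = Add(Mul(300, Rational(1, 819)), Rational(-146, 43)) = Add(Rational(100, 273), Rational(-146, 43)) = Rational(-35558, 11739)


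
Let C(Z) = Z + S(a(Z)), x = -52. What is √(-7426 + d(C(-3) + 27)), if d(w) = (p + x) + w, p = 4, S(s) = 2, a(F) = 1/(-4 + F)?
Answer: 14*I*√38 ≈ 86.302*I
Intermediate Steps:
C(Z) = 2 + Z (C(Z) = Z + 2 = 2 + Z)
d(w) = -48 + w (d(w) = (4 - 52) + w = -48 + w)
√(-7426 + d(C(-3) + 27)) = √(-7426 + (-48 + ((2 - 3) + 27))) = √(-7426 + (-48 + (-1 + 27))) = √(-7426 + (-48 + 26)) = √(-7426 - 22) = √(-7448) = 14*I*√38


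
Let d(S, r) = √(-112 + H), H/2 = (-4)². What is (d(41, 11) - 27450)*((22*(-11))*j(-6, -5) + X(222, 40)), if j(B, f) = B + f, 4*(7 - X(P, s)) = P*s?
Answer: -12325050 + 1796*I*√5 ≈ -1.2325e+7 + 4016.0*I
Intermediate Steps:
H = 32 (H = 2*(-4)² = 2*16 = 32)
d(S, r) = 4*I*√5 (d(S, r) = √(-112 + 32) = √(-80) = 4*I*√5)
X(P, s) = 7 - P*s/4
(d(41, 11) - 27450)*((22*(-11))*j(-6, -5) + X(222, 40)) = (4*I*√5 - 27450)*((22*(-11))*(-6 - 5) + (7 - ¼*222*40)) = (-27450 + 4*I*√5)*(-242*(-11) + (7 - 2220)) = (-27450 + 4*I*√5)*(2662 - 2213) = (-27450 + 4*I*√5)*449 = -12325050 + 1796*I*√5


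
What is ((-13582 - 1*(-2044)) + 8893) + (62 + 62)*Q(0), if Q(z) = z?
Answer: -2645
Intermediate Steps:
((-13582 - 1*(-2044)) + 8893) + (62 + 62)*Q(0) = ((-13582 - 1*(-2044)) + 8893) + (62 + 62)*0 = ((-13582 + 2044) + 8893) + 124*0 = (-11538 + 8893) + 0 = -2645 + 0 = -2645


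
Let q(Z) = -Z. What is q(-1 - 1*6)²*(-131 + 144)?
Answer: 637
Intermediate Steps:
q(-1 - 1*6)²*(-131 + 144) = (-(-1 - 1*6))²*(-131 + 144) = (-(-1 - 6))²*13 = (-1*(-7))²*13 = 7²*13 = 49*13 = 637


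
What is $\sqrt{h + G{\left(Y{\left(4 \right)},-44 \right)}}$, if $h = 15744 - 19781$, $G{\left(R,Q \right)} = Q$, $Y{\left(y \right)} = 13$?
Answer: $i \sqrt{4081} \approx 63.883 i$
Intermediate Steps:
$h = -4037$
$\sqrt{h + G{\left(Y{\left(4 \right)},-44 \right)}} = \sqrt{-4037 - 44} = \sqrt{-4081} = i \sqrt{4081}$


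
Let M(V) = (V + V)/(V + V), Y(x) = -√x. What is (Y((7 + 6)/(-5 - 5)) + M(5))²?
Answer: (10 - I*√130)²/100 ≈ -0.3 - 2.2803*I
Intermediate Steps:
M(V) = 1 (M(V) = (2*V)/((2*V)) = (2*V)*(1/(2*V)) = 1)
(Y((7 + 6)/(-5 - 5)) + M(5))² = (-√((7 + 6)/(-5 - 5)) + 1)² = (-√(13/(-10)) + 1)² = (-√(13*(-⅒)) + 1)² = (-√(-13/10) + 1)² = (-I*√130/10 + 1)² = (1 - I*√130/10)²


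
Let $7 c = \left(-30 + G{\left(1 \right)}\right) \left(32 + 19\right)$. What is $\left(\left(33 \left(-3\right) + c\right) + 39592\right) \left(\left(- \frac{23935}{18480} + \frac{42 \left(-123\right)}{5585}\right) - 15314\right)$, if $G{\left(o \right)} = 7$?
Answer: $- \frac{43515927957549269}{72247560} \approx -6.0232 \cdot 10^{8}$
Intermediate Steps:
$c = - \frac{1173}{7}$ ($c = \frac{\left(-30 + 7\right) \left(32 + 19\right)}{7} = \frac{\left(-23\right) 51}{7} = \frac{1}{7} \left(-1173\right) = - \frac{1173}{7} \approx -167.57$)
$\left(\left(33 \left(-3\right) + c\right) + 39592\right) \left(\left(- \frac{23935}{18480} + \frac{42 \left(-123\right)}{5585}\right) - 15314\right) = \left(\left(33 \left(-3\right) - \frac{1173}{7}\right) + 39592\right) \left(\left(- \frac{23935}{18480} + \frac{42 \left(-123\right)}{5585}\right) - 15314\right) = \left(\left(-99 - \frac{1173}{7}\right) + 39592\right) \left(\left(\left(-23935\right) \frac{1}{18480} - \frac{5166}{5585}\right) - 15314\right) = \left(- \frac{1866}{7} + 39592\right) \left(\left(- \frac{4787}{3696} - \frac{5166}{5585}\right) - 15314\right) = \frac{275278 \left(- \frac{45828931}{20642160} - 15314\right)}{7} = \frac{275278}{7} \left(- \frac{316159867171}{20642160}\right) = - \frac{43515927957549269}{72247560}$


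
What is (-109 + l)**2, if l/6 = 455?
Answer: 6869641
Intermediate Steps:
l = 2730 (l = 6*455 = 2730)
(-109 + l)**2 = (-109 + 2730)**2 = 2621**2 = 6869641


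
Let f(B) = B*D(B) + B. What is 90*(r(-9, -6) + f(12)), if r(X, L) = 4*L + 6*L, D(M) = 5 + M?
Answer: 14040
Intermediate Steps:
f(B) = B + B*(5 + B) (f(B) = B*(5 + B) + B = B + B*(5 + B))
r(X, L) = 10*L
90*(r(-9, -6) + f(12)) = 90*(10*(-6) + 12*(6 + 12)) = 90*(-60 + 12*18) = 90*(-60 + 216) = 90*156 = 14040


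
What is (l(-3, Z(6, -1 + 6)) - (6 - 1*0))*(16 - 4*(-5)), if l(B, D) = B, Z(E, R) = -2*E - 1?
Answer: -324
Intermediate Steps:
Z(E, R) = -1 - 2*E
(l(-3, Z(6, -1 + 6)) - (6 - 1*0))*(16 - 4*(-5)) = (-3 - (6 - 1*0))*(16 - 4*(-5)) = (-3 - (6 + 0))*(16 + 20) = (-3 - 1*6)*36 = (-3 - 6)*36 = -9*36 = -324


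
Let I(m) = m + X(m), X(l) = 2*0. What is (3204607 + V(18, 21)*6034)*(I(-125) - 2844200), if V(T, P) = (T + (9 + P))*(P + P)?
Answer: -43714860418075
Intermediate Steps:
X(l) = 0
I(m) = m (I(m) = m + 0 = m)
V(T, P) = 2*P*(9 + P + T) (V(T, P) = (9 + P + T)*(2*P) = 2*P*(9 + P + T))
(3204607 + V(18, 21)*6034)*(I(-125) - 2844200) = (3204607 + (2*21*(9 + 21 + 18))*6034)*(-125 - 2844200) = (3204607 + (2*21*48)*6034)*(-2844325) = (3204607 + 2016*6034)*(-2844325) = (3204607 + 12164544)*(-2844325) = 15369151*(-2844325) = -43714860418075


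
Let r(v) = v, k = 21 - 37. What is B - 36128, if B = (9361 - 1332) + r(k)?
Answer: -28115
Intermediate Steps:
k = -16
B = 8013 (B = (9361 - 1332) - 16 = 8029 - 16 = 8013)
B - 36128 = 8013 - 36128 = -28115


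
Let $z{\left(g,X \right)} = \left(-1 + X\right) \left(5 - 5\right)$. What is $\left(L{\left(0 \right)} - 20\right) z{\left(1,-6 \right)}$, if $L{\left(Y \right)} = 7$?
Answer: $0$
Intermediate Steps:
$z{\left(g,X \right)} = 0$ ($z{\left(g,X \right)} = \left(-1 + X\right) 0 = 0$)
$\left(L{\left(0 \right)} - 20\right) z{\left(1,-6 \right)} = \left(7 - 20\right) 0 = \left(-13\right) 0 = 0$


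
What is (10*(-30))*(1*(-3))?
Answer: 900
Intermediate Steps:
(10*(-30))*(1*(-3)) = -300*(-3) = 900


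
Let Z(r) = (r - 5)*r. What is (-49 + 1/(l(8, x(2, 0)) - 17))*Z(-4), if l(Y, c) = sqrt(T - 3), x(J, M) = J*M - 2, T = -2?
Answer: -86538/49 - 6*I*sqrt(5)/49 ≈ -1766.1 - 0.2738*I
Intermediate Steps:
x(J, M) = -2 + J*M
Z(r) = r*(-5 + r) (Z(r) = (-5 + r)*r = r*(-5 + r))
l(Y, c) = I*sqrt(5) (l(Y, c) = sqrt(-2 - 3) = sqrt(-5) = I*sqrt(5))
(-49 + 1/(l(8, x(2, 0)) - 17))*Z(-4) = (-49 + 1/(I*sqrt(5) - 17))*(-4*(-5 - 4)) = (-49 + 1/(-17 + I*sqrt(5)))*(-4*(-9)) = (-49 + 1/(-17 + I*sqrt(5)))*36 = -1764 + 36/(-17 + I*sqrt(5))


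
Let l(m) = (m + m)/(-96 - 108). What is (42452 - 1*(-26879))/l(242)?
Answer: -3535881/121 ≈ -29222.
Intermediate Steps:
l(m) = -m/102 (l(m) = (2*m)/(-204) = (2*m)*(-1/204) = -m/102)
(42452 - 1*(-26879))/l(242) = (42452 - 1*(-26879))/((-1/102*242)) = (42452 + 26879)/(-121/51) = 69331*(-51/121) = -3535881/121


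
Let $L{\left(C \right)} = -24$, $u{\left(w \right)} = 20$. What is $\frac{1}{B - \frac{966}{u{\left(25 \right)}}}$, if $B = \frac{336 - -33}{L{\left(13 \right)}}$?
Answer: $- \frac{40}{2547} \approx -0.015705$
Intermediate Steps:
$B = - \frac{123}{8}$ ($B = \frac{336 - -33}{-24} = \left(336 + 33\right) \left(- \frac{1}{24}\right) = 369 \left(- \frac{1}{24}\right) = - \frac{123}{8} \approx -15.375$)
$\frac{1}{B - \frac{966}{u{\left(25 \right)}}} = \frac{1}{- \frac{123}{8} - \frac{966}{20}} = \frac{1}{- \frac{123}{8} - \frac{483}{10}} = \frac{1}{- \frac{2547}{40}} = - \frac{40}{2547}$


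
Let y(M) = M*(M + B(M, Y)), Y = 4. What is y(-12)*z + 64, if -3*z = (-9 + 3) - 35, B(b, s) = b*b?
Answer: -21584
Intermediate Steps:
B(b, s) = b²
z = 41/3 (z = -((-9 + 3) - 35)/3 = -(-6 - 35)/3 = -⅓*(-41) = 41/3 ≈ 13.667)
y(M) = M*(M + M²)
y(-12)*z + 64 = ((-12)²*(1 - 12))*(41/3) + 64 = (144*(-11))*(41/3) + 64 = -1584*41/3 + 64 = -21648 + 64 = -21584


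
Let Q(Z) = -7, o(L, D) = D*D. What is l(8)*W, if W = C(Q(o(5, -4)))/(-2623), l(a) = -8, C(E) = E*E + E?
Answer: 336/2623 ≈ 0.12810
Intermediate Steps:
o(L, D) = D²
C(E) = E + E² (C(E) = E² + E = E + E²)
W = -42/2623 (W = -7*(1 - 7)/(-2623) = -7*(-6)*(-1/2623) = 42*(-1/2623) = -42/2623 ≈ -0.016012)
l(8)*W = -8*(-42/2623) = 336/2623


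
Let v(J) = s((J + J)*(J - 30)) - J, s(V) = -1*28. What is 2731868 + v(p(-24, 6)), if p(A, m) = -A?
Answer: 2731816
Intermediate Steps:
s(V) = -28
v(J) = -28 - J
2731868 + v(p(-24, 6)) = 2731868 + (-28 - (-1)*(-24)) = 2731868 + (-28 - 1*24) = 2731868 + (-28 - 24) = 2731868 - 52 = 2731816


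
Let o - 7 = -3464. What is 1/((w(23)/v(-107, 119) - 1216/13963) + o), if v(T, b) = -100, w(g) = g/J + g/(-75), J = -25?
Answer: -26180625/90508379476 ≈ -0.00028926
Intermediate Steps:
o = -3457 (o = 7 - 3464 = -3457)
w(g) = -4*g/75 (w(g) = g/(-25) + g/(-75) = g*(-1/25) + g*(-1/75) = -g/25 - g/75 = -4*g/75)
1/((w(23)/v(-107, 119) - 1216/13963) + o) = 1/((-4/75*23/(-100) - 1216/13963) - 3457) = 1/((-92/75*(-1/100) - 1216*1/13963) - 3457) = 1/((23/1875 - 1216/13963) - 3457) = 1/(-1958851/26180625 - 3457) = 1/(-90508379476/26180625) = -26180625/90508379476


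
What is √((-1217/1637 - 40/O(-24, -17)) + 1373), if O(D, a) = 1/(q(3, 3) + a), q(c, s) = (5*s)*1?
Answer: 8*√60808002/1637 ≈ 38.108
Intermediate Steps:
q(c, s) = 5*s
O(D, a) = 1/(15 + a) (O(D, a) = 1/(5*3 + a) = 1/(15 + a))
√((-1217/1637 - 40/O(-24, -17)) + 1373) = √((-1217/1637 - 40/(1/(15 - 17))) + 1373) = √((-1217*1/1637 - 40/(1/(-2))) + 1373) = √((-1217/1637 - 40/(-½)) + 1373) = √((-1217/1637 - 40*(-2)) + 1373) = √((-1217/1637 + 80) + 1373) = √(129743/1637 + 1373) = √(2377344/1637) = 8*√60808002/1637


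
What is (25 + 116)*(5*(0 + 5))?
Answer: 3525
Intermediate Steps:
(25 + 116)*(5*(0 + 5)) = 141*(5*5) = 141*25 = 3525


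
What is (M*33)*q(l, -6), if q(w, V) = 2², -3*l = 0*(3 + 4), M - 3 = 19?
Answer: 2904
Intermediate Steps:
M = 22 (M = 3 + 19 = 22)
l = 0 (l = -0*(3 + 4) = -0*7 = -⅓*0 = 0)
q(w, V) = 4
(M*33)*q(l, -6) = (22*33)*4 = 726*4 = 2904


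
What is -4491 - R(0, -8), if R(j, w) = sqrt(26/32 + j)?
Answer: -4491 - sqrt(13)/4 ≈ -4491.9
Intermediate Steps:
R(j, w) = sqrt(13/16 + j) (R(j, w) = sqrt(26*(1/32) + j) = sqrt(13/16 + j))
-4491 - R(0, -8) = -4491 - sqrt(13 + 16*0)/4 = -4491 - sqrt(13 + 0)/4 = -4491 - sqrt(13)/4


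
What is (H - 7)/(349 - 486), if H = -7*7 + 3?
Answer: 53/137 ≈ 0.38686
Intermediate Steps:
H = -46 (H = -49 + 3 = -46)
(H - 7)/(349 - 486) = (-46 - 7)/(349 - 486) = -53/(-137) = -53*(-1/137) = 53/137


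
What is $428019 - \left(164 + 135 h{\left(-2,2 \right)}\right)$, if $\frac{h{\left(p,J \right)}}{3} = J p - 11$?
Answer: $433930$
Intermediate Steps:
$h{\left(p,J \right)} = -33 + 3 J p$ ($h{\left(p,J \right)} = 3 \left(J p - 11\right) = 3 \left(-11 + J p\right) = -33 + 3 J p$)
$428019 - \left(164 + 135 h{\left(-2,2 \right)}\right) = 428019 - \left(164 + 135 \left(-33 + 3 \cdot 2 \left(-2\right)\right)\right) = 428019 - \left(164 + 135 \left(-33 - 12\right)\right) = 428019 - -5911 = 428019 + \left(-164 + 6075\right) = 428019 + 5911 = 433930$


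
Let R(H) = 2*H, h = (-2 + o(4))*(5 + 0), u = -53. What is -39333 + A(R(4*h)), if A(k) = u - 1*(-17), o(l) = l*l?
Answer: -39369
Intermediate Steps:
o(l) = l²
h = 70 (h = (-2 + 4²)*(5 + 0) = (-2 + 16)*5 = 14*5 = 70)
A(k) = -36 (A(k) = -53 - 1*(-17) = -53 + 17 = -36)
-39333 + A(R(4*h)) = -39333 - 36 = -39369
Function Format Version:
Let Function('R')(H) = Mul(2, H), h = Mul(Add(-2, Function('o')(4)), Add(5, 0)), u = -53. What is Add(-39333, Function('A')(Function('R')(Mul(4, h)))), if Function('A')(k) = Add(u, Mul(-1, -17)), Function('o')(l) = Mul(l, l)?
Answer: -39369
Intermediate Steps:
Function('o')(l) = Pow(l, 2)
h = 70 (h = Mul(Add(-2, Pow(4, 2)), Add(5, 0)) = Mul(Add(-2, 16), 5) = Mul(14, 5) = 70)
Function('A')(k) = -36 (Function('A')(k) = Add(-53, Mul(-1, -17)) = Add(-53, 17) = -36)
Add(-39333, Function('A')(Function('R')(Mul(4, h)))) = Add(-39333, -36) = -39369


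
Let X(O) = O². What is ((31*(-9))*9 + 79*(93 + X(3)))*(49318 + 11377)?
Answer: 336675165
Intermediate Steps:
((31*(-9))*9 + 79*(93 + X(3)))*(49318 + 11377) = ((31*(-9))*9 + 79*(93 + 3²))*(49318 + 11377) = (-279*9 + 79*(93 + 9))*60695 = (-2511 + 79*102)*60695 = (-2511 + 8058)*60695 = 5547*60695 = 336675165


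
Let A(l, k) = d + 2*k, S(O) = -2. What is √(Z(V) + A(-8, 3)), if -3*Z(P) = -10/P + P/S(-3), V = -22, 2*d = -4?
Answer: √22/11 ≈ 0.42640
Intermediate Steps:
d = -2 (d = (½)*(-4) = -2)
A(l, k) = -2 + 2*k
Z(P) = P/6 + 10/(3*P) (Z(P) = -(-10/P + P/(-2))/3 = -(-10/P + P*(-½))/3 = -(-10/P - P/2)/3 = P/6 + 10/(3*P))
√(Z(V) + A(-8, 3)) = √((⅙)*(20 + (-22)²)/(-22) + (-2 + 2*3)) = √((⅙)*(-1/22)*(20 + 484) + (-2 + 6)) = √((⅙)*(-1/22)*504 + 4) = √(-42/11 + 4) = √(2/11) = √22/11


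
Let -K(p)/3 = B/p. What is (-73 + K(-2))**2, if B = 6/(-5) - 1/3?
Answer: 567009/100 ≈ 5670.1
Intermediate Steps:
B = -23/15 (B = 6*(-1/5) - 1*1/3 = -6/5 - 1/3 = -23/15 ≈ -1.5333)
K(p) = 23/(5*p) (K(p) = -(-23)/(5*p) = 23/(5*p))
(-73 + K(-2))**2 = (-73 + (23/5)/(-2))**2 = (-73 + (23/5)*(-1/2))**2 = (-73 - 23/10)**2 = (-753/10)**2 = 567009/100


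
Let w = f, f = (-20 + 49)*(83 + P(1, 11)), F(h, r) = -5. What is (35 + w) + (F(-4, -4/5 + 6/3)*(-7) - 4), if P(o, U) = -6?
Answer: 2299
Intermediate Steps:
f = 2233 (f = (-20 + 49)*(83 - 6) = 29*77 = 2233)
w = 2233
(35 + w) + (F(-4, -4/5 + 6/3)*(-7) - 4) = (35 + 2233) + (-5*(-7) - 4) = 2268 + (35 - 4) = 2268 + 31 = 2299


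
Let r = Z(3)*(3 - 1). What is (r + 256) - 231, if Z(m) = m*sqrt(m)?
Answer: 25 + 6*sqrt(3) ≈ 35.392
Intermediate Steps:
Z(m) = m**(3/2)
r = 6*sqrt(3) (r = 3**(3/2)*(3 - 1) = (3*sqrt(3))*2 = 6*sqrt(3) ≈ 10.392)
(r + 256) - 231 = (6*sqrt(3) + 256) - 231 = (256 + 6*sqrt(3)) - 231 = 25 + 6*sqrt(3)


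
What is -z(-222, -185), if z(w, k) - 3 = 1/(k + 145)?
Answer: -119/40 ≈ -2.9750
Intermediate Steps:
z(w, k) = 3 + 1/(145 + k) (z(w, k) = 3 + 1/(k + 145) = 3 + 1/(145 + k))
-z(-222, -185) = -(436 + 3*(-185))/(145 - 185) = -(436 - 555)/(-40) = -(-1)*(-119)/40 = -1*119/40 = -119/40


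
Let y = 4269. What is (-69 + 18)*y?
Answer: -217719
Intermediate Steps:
(-69 + 18)*y = (-69 + 18)*4269 = -51*4269 = -217719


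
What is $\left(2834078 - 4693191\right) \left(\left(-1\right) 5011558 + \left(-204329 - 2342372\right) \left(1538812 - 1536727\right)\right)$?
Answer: $9880968344632159$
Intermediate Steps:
$\left(2834078 - 4693191\right) \left(\left(-1\right) 5011558 + \left(-204329 - 2342372\right) \left(1538812 - 1536727\right)\right) = - 1859113 \left(-5011558 - 5309871585\right) = \left(-1859113\right) \left(-5314883143\right) = 9880968344632159$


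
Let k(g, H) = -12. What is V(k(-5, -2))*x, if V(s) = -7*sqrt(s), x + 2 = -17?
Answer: 266*I*sqrt(3) ≈ 460.73*I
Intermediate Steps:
x = -19 (x = -2 - 17 = -19)
V(k(-5, -2))*x = -14*I*sqrt(3)*(-19) = 266*I*sqrt(3)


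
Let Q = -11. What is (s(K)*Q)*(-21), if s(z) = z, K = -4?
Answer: -924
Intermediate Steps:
(s(K)*Q)*(-21) = -4*(-11)*(-21) = 44*(-21) = -924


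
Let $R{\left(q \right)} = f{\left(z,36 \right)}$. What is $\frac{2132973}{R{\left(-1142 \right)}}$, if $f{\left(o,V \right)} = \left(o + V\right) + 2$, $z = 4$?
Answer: $\frac{710991}{14} \approx 50785.0$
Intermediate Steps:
$f{\left(o,V \right)} = 2 + V + o$ ($f{\left(o,V \right)} = \left(V + o\right) + 2 = 2 + V + o$)
$R{\left(q \right)} = 42$ ($R{\left(q \right)} = 2 + 36 + 4 = 42$)
$\frac{2132973}{R{\left(-1142 \right)}} = \frac{2132973}{42} = 2132973 \cdot \frac{1}{42} = \frac{710991}{14}$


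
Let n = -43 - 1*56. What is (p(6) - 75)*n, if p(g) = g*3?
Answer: 5643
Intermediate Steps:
p(g) = 3*g
n = -99 (n = -43 - 56 = -99)
(p(6) - 75)*n = (3*6 - 75)*(-99) = (18 - 75)*(-99) = -57*(-99) = 5643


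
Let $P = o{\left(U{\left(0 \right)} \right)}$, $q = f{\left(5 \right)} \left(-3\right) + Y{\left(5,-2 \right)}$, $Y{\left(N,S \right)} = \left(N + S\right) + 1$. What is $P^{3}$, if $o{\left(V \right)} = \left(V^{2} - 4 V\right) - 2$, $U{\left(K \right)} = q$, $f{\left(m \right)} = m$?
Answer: $4330747$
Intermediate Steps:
$Y{\left(N,S \right)} = 1 + N + S$
$q = -11$ ($q = 5 \left(-3\right) + \left(1 + 5 - 2\right) = -15 + 4 = -11$)
$U{\left(K \right)} = -11$
$o{\left(V \right)} = -2 + V^{2} - 4 V$
$P = 163$ ($P = -2 + \left(-11\right)^{2} - -44 = -2 + 121 + 44 = 163$)
$P^{3} = 163^{3} = 4330747$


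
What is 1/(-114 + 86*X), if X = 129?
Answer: 1/10980 ≈ 9.1075e-5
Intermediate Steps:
1/(-114 + 86*X) = 1/(-114 + 86*129) = 1/(-114 + 11094) = 1/10980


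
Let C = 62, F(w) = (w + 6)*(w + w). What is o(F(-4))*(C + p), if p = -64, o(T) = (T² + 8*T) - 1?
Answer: -254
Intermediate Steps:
F(w) = 2*w*(6 + w) (F(w) = (6 + w)*(2*w) = 2*w*(6 + w))
o(T) = -1 + T² + 8*T
o(F(-4))*(C + p) = (-1 + (2*(-4)*(6 - 4))² + 8*(2*(-4)*(6 - 4)))*(62 - 64) = (-1 + (2*(-4)*2)² + 8*(2*(-4)*2))*(-2) = (-1 + (-16)² + 8*(-16))*(-2) = (-1 + 256 - 128)*(-2) = 127*(-2) = -254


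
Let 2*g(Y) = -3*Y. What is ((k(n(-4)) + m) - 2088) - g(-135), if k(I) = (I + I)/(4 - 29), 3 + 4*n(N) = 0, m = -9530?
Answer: -295511/25 ≈ -11820.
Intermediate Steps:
n(N) = -¾ (n(N) = -¾ + (¼)*0 = -¾ + 0 = -¾)
k(I) = -2*I/25 (k(I) = (2*I)/(-25) = (2*I)*(-1/25) = -2*I/25)
g(Y) = -3*Y/2 (g(Y) = (-3*Y)/2 = -3*Y/2)
((k(n(-4)) + m) - 2088) - g(-135) = ((-2/25*(-¾) - 9530) - 2088) - (-3)*(-135)/2 = ((3/50 - 9530) - 2088) - 1*405/2 = (-476497/50 - 2088) - 405/2 = -580897/50 - 405/2 = -295511/25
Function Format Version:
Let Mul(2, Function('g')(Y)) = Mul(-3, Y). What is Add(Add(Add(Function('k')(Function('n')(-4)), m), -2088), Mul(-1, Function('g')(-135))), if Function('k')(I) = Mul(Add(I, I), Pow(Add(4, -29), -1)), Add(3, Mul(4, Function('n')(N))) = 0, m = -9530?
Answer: Rational(-295511, 25) ≈ -11820.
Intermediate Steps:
Function('n')(N) = Rational(-3, 4) (Function('n')(N) = Add(Rational(-3, 4), Mul(Rational(1, 4), 0)) = Add(Rational(-3, 4), 0) = Rational(-3, 4))
Function('k')(I) = Mul(Rational(-2, 25), I) (Function('k')(I) = Mul(Mul(2, I), Pow(-25, -1)) = Mul(Mul(2, I), Rational(-1, 25)) = Mul(Rational(-2, 25), I))
Function('g')(Y) = Mul(Rational(-3, 2), Y) (Function('g')(Y) = Mul(Rational(1, 2), Mul(-3, Y)) = Mul(Rational(-3, 2), Y))
Add(Add(Add(Function('k')(Function('n')(-4)), m), -2088), Mul(-1, Function('g')(-135))) = Add(Add(Add(Mul(Rational(-2, 25), Rational(-3, 4)), -9530), -2088), Mul(-1, Mul(Rational(-3, 2), -135))) = Add(Add(Add(Rational(3, 50), -9530), -2088), Mul(-1, Rational(405, 2))) = Add(Add(Rational(-476497, 50), -2088), Rational(-405, 2)) = Add(Rational(-580897, 50), Rational(-405, 2)) = Rational(-295511, 25)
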